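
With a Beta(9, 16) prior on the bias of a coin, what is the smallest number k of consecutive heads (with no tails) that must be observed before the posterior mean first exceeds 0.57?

k = 13

After k heads and 0 tails the posterior is Beta(9+k, 16), with mean (9+k)/(9+16+k).
Set (9+k)/(25+k) > 0.57 and solve: k > (0.57·25 − 9)/(1 − 0.57) = 12.209.
The smallest integer exceeding 12.209 is 13, and checking k=13: (22)/(38) = 0.5789 > 0.57.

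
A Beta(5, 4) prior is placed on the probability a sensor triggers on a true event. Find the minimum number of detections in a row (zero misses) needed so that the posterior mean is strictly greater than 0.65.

k = 3

After k detections and 0 misses the posterior is Beta(5+k, 4), with mean (5+k)/(5+4+k).
Set (5+k)/(9+k) > 0.65 and solve: k > (0.65·9 − 5)/(1 − 0.65) = 2.429.
The smallest integer exceeding 2.429 is 3.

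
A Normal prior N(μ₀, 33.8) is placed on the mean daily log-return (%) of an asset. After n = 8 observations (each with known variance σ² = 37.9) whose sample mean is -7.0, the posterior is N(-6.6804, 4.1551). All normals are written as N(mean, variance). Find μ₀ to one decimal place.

μ₀ = -4.4

The posterior mean is a precision-weighted average: μ_n = (τ₀μ₀ + τ_data·x̄)/(τ₀+τ_data), with τ₀=1/σ₀² and τ_data=n/σ².
Here τ₀ = 1/33.8 = 0.029586 and τ_data = 8/37.9 = 0.211082, so τ_n = 0.240668.
Rearranging for μ₀: μ₀ = (μ_n·τ_n − τ_data·x̄)/τ₀ = (-6.6804·0.240668 − 0.211082·-7.0) / 0.029586 = -0.130185/0.029586 ≈ -4.4.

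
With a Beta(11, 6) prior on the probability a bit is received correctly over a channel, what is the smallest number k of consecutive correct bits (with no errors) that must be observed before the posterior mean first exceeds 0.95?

k = 104

After k correct bits and 0 errors the posterior is Beta(11+k, 6), with mean (11+k)/(11+6+k).
Set (11+k)/(17+k) > 0.95 and solve: k > (0.95·17 − 11)/(1 − 0.95) = 103.000.
The smallest integer exceeding 103.000 is 104.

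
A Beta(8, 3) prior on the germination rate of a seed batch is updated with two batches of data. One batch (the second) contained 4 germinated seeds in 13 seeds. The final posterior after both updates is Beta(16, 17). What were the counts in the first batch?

Because Beta–binomial updating is additive in the counts, the combined data contributed (α_post−α_prior, β_post−β_prior) successes and failures.
Total across both batches: 16−8=8 germinated seeds, 17−3=14 non-germinating seeds.
Subtract the second batch: 8−4=4 germinated seeds and 14−9=5 non-germinating seeds.

4 germinated seeds and 5 non-germinating seeds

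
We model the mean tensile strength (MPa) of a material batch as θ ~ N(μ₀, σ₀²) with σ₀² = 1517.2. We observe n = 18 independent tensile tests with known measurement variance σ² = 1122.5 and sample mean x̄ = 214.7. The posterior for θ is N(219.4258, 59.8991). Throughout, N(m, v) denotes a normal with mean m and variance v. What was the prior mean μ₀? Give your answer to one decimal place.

μ₀ = 334.4

The posterior mean is a precision-weighted average: μ_n = (τ₀μ₀ + τ_data·x̄)/(τ₀+τ_data), with τ₀=1/σ₀² and τ_data=n/σ².
Here τ₀ = 1/1517.2 = 0.000659 and τ_data = 18/1122.5 = 0.016036, so τ_n = 0.016695.
Rearranging for μ₀: μ₀ = (μ_n·τ_n − τ_data·x̄)/τ₀ = (219.4258·0.016695 − 0.016036·214.7) / 0.000659 = 0.220385/0.000659 ≈ 334.4.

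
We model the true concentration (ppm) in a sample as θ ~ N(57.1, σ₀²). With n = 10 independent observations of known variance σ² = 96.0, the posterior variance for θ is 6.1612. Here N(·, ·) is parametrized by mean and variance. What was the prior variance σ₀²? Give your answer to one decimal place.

σ₀² = 17.2

For the Normal–Normal model with known σ², precisions add: τ_n = τ₀ + n/σ².
So 1/σ₀² = 1/6.1612 − 10/96.0 = 0.162306 − 0.104167 = 0.058139.
Hence σ₀² = 1/0.058139 ≈ 17.2.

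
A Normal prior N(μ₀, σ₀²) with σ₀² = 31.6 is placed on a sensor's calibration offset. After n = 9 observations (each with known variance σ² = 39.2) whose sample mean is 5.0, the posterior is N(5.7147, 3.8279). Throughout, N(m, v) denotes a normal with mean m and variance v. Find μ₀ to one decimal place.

The posterior mean is a precision-weighted average: μ_n = (τ₀μ₀ + τ_data·x̄)/(τ₀+τ_data), with τ₀=1/σ₀² and τ_data=n/σ².
Here τ₀ = 1/31.6 = 0.031646 and τ_data = 9/39.2 = 0.229592, so τ_n = 0.261238.
Rearranging for μ₀: μ₀ = (μ_n·τ_n − τ_data·x̄)/τ₀ = (5.7147·0.261238 − 0.229592·5.0) / 0.031646 = 0.344937/0.031646 ≈ 10.9.

μ₀ = 10.9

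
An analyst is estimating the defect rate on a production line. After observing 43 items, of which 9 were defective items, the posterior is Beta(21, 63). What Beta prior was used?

Under Beta–binomial conjugacy the posterior parameters are (α+s, β+f).
Subtract the data counts: 21−9=12, 63−34=29.

Beta(12, 29)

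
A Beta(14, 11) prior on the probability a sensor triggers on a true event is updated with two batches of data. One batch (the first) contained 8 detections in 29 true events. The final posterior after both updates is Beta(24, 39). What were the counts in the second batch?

Because Beta–binomial updating is additive in the counts, the combined data contributed (α_post−α_prior, β_post−β_prior) successes and failures.
Total across both batches: 24−14=10 detections, 39−11=28 misses.
Subtract the first batch: 10−8=2 detections and 28−21=7 misses.

2 detections and 7 misses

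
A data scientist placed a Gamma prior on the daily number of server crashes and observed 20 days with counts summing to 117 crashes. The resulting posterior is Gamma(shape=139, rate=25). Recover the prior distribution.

Gamma(shape=22, rate=5)

A Gamma(α, β) prior (rate parametrization) on a Poisson rate with n observations summing to S gives posterior Gamma(α+S, β+n).
So α = 139 − 117 = 22 and β = 25 − 20 = 5.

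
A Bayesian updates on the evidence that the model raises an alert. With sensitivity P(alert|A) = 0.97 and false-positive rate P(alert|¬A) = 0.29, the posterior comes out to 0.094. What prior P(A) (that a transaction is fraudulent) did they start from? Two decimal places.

Bayes' rule in odds form gives O(A|E) = O(A)·[P(E|A)/P(E|¬A)], hence O(A) = O(A|E)/LR.
Posterior odds = 0.094/(1−0.094) = 0.1038. LR = 0.97/0.29 = 3.3448.
Prior odds = 0.1038/3.3448 = 0.0310, so P(A) = 0.0310/(1+0.0310) ≈ 0.03.

P(A) = 0.03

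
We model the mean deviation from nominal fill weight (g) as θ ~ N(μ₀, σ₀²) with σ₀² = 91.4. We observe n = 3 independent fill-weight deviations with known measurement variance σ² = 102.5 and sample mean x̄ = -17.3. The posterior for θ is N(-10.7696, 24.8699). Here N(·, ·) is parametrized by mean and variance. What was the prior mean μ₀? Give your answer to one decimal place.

μ₀ = 6.7

The posterior mean is a precision-weighted average: μ_n = (τ₀μ₀ + τ_data·x̄)/(τ₀+τ_data), with τ₀=1/σ₀² and τ_data=n/σ².
Here τ₀ = 1/91.4 = 0.010941 and τ_data = 3/102.5 = 0.029268, so τ_n = 0.040209.
Rearranging for μ₀: μ₀ = (μ_n·τ_n − τ_data·x̄)/τ₀ = (-10.7696·0.040209 − 0.029268·-17.3) / 0.010941 = 0.073302/0.010941 ≈ 6.7.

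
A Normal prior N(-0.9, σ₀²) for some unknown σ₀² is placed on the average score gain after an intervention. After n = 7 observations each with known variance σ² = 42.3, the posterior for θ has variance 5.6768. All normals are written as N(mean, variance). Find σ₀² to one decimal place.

σ₀² = 93.7

For the Normal–Normal model with known σ², precisions add: τ_n = τ₀ + n/σ².
So 1/σ₀² = 1/5.6768 − 7/42.3 = 0.176156 − 0.165485 = 0.010671.
Hence σ₀² = 1/0.010671 ≈ 93.7.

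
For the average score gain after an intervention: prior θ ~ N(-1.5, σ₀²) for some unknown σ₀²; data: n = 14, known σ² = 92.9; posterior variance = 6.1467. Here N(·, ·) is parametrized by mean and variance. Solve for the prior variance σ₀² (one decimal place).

σ₀² = 83.4

Posterior precision equals prior precision plus data precision: 1/σ_n² = 1/σ₀² + n/σ².
So 1/σ₀² = 1/6.1467 − 14/92.9 = 0.162689 − 0.150700 = 0.011989.
Hence σ₀² = 1/0.011989 ≈ 83.4.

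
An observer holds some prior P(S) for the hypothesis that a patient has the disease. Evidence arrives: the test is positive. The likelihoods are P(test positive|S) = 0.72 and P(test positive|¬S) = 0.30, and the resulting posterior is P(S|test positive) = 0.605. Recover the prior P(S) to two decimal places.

P(S) = 0.39

In odds form, posterior odds = prior odds × likelihood ratio, so prior odds = posterior odds ÷ LR.
Posterior odds = 0.605/(1−0.605) = 1.5316. LR = 0.72/0.30 = 2.4000.
Prior odds = 1.5316/2.4000 = 0.6382, so P(S) = 0.6382/(1+0.6382) ≈ 0.39.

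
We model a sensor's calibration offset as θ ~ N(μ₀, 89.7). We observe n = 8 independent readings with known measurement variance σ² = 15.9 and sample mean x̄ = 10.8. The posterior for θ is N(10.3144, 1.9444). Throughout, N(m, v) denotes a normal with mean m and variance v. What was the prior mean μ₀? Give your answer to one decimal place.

μ₀ = -11.6

With known observation variance, the Normal–Normal posterior has precision τ_n = τ₀ + n/σ² and mean μ_n = (τ₀μ₀ + (n/σ²)x̄)/τ_n.
Here τ₀ = 1/89.7 = 0.011148 and τ_data = 8/15.9 = 0.503145, so τ_n = 0.514293.
Rearranging for μ₀: μ₀ = (μ_n·τ_n − τ_data·x̄)/τ₀ = (10.3144·0.514293 − 0.503145·10.8) / 0.011148 = -0.129342/0.011148 ≈ -11.6.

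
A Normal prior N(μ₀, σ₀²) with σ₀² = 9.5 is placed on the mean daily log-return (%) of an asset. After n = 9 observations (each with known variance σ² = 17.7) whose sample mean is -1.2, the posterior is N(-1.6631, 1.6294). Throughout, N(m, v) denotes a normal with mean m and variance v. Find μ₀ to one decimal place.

The posterior mean is a precision-weighted average: μ_n = (τ₀μ₀ + τ_data·x̄)/(τ₀+τ_data), with τ₀=1/σ₀² and τ_data=n/σ².
Here τ₀ = 1/9.5 = 0.105263 and τ_data = 9/17.7 = 0.508475, so τ_n = 0.613738.
Rearranging for μ₀: μ₀ = (μ_n·τ_n − τ_data·x̄)/τ₀ = (-1.6631·0.613738 − 0.508475·-1.2) / 0.105263 = -0.410538/0.105263 ≈ -3.9.

μ₀ = -3.9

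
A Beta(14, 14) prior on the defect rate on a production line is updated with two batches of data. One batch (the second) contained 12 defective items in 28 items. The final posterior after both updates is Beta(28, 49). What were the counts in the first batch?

Because Beta–binomial updating is additive in the counts, the combined data contributed (α_post−α_prior, β_post−β_prior) successes and failures.
Total across both batches: 28−14=14 defective items, 49−14=35 good items.
Subtract the second batch: 14−12=2 defective items and 35−16=19 good items.

2 defective items and 19 good items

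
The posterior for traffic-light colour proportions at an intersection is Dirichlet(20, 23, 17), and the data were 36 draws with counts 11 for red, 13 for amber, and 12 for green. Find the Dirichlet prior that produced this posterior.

Dirichlet(9, 10, 5)

For a Dirichlet(α) prior with multinomial counts c, the posterior is Dirichlet(α + c) componentwise.
Subtract each count from the matching posterior parameter: 20−11=9, 23−13=10, 17−12=5.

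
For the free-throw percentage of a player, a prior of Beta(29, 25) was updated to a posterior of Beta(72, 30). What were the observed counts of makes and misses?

Under Beta–binomial conjugacy the posterior parameters are (α+s, β+f).
So s = 72 − 29 = 43 and f = 30 − 25 = 5.

43 makes and 5 misses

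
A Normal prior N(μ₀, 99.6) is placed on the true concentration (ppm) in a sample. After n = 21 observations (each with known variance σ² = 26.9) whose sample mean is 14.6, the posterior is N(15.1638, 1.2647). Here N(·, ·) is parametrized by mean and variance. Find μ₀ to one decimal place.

μ₀ = 59.0

With known observation variance, the Normal–Normal posterior has precision τ_n = τ₀ + n/σ² and mean μ_n = (τ₀μ₀ + (n/σ²)x̄)/τ_n.
Here τ₀ = 1/99.6 = 0.010040 and τ_data = 21/26.9 = 0.780669, so τ_n = 0.790709.
Rearranging for μ₀: μ₀ = (μ_n·τ_n − τ_data·x̄)/τ₀ = (15.1638·0.790709 − 0.780669·14.6) / 0.010040 = 0.592386/0.010040 ≈ 59.0.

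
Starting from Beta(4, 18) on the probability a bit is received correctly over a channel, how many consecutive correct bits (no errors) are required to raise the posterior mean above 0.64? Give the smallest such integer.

k = 29

After k correct bits and 0 errors the posterior is Beta(4+k, 18), with mean (4+k)/(4+18+k).
Set (4+k)/(22+k) > 0.64 and solve: k > (0.64·22 − 4)/(1 − 0.64) = 28.000.
The smallest integer exceeding 28.000 is 29.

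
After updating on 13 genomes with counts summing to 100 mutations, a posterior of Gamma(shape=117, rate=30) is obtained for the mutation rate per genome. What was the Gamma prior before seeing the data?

A Gamma(α, β) prior (rate parametrization) on a Poisson rate with n observations summing to S gives posterior Gamma(α+S, β+n).
So α = 117 − 100 = 17 and β = 30 − 13 = 17.

Gamma(shape=17, rate=17)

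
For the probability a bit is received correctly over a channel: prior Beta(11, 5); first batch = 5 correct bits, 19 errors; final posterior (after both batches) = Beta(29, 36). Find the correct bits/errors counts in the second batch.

13 correct bits and 12 errors

Sequential conjugate updates are equivalent to a single update on the pooled data, so total successes = posterior α − prior α and total failures = posterior β − prior β.
Total across both batches: 29−11=18 correct bits, 36−5=31 errors.
Subtract the first batch: 18−5=13 correct bits and 31−19=12 errors.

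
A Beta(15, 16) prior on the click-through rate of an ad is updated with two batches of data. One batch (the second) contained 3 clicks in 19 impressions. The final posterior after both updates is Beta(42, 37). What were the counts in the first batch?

Sequential conjugate updates are equivalent to a single update on the pooled data, so total successes = posterior α − prior α and total failures = posterior β − prior β.
Total across both batches: 42−15=27 clicks, 37−16=21 non-clicks.
Subtract the second batch: 27−3=24 clicks and 21−16=5 non-clicks.

24 clicks and 5 non-clicks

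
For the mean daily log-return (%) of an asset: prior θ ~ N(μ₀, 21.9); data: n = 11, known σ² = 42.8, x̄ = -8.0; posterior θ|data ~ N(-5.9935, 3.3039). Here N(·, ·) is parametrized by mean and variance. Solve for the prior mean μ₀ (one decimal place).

The posterior mean is a precision-weighted average: μ_n = (τ₀μ₀ + τ_data·x̄)/(τ₀+τ_data), with τ₀=1/σ₀² and τ_data=n/σ².
Here τ₀ = 1/21.9 = 0.045662 and τ_data = 11/42.8 = 0.257009, so τ_n = 0.302671.
Rearranging for μ₀: μ₀ = (μ_n·τ_n − τ_data·x̄)/τ₀ = (-5.9935·0.302671 − 0.257009·-8.0) / 0.045662 = 0.242013/0.045662 ≈ 5.3.

μ₀ = 5.3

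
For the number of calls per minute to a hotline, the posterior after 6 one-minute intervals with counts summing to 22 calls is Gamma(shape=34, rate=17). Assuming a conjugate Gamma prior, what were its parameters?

Gamma(shape=12, rate=11)

A Gamma(α, β) prior (rate parametrization) on a Poisson rate with n observations summing to S gives posterior Gamma(α+S, β+n).
So α = 34 − 22 = 12 and β = 17 − 6 = 11.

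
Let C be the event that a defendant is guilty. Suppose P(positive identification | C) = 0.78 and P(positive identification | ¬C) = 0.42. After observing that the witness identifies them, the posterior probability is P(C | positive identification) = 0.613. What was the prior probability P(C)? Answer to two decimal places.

Bayes' rule in odds form gives O(C|E) = O(C)·[P(E|C)/P(E|¬C)], hence O(C) = O(C|E)/LR.
Posterior odds = 0.613/(1−0.613) = 1.5840. LR = 0.78/0.42 = 1.8571.
Prior odds = 1.5840/1.8571 = 0.8529, so P(C) = 0.8529/(1+0.8529) ≈ 0.46.

P(C) = 0.46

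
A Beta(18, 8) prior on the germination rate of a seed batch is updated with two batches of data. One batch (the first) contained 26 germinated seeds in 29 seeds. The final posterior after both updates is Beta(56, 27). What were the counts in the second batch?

12 germinated seeds and 16 non-germinating seeds

Sequential conjugate updates are equivalent to a single update on the pooled data, so total successes = posterior α − prior α and total failures = posterior β − prior β.
Total across both batches: 56−18=38 germinated seeds, 27−8=19 non-germinating seeds.
Subtract the first batch: 38−26=12 germinated seeds and 19−3=16 non-germinating seeds.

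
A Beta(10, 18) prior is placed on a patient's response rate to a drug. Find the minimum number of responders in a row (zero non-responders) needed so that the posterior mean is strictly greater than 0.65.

After k responders and 0 non-responders the posterior is Beta(10+k, 18), with mean (10+k)/(10+18+k).
Set (10+k)/(28+k) > 0.65 and solve: k > (0.65·28 − 10)/(1 − 0.65) = 23.429.
The smallest integer exceeding 23.429 is 24, and checking k=24: (34)/(52) = 0.6538 > 0.65.

k = 24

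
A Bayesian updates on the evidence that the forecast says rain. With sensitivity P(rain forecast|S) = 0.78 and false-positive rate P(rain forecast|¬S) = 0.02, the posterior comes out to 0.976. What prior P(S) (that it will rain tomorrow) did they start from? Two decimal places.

P(S) = 0.51

In odds form, posterior odds = prior odds × likelihood ratio, so prior odds = posterior odds ÷ LR.
Posterior odds = 0.976/(1−0.976) = 40.6667. LR = 0.78/0.02 = 39.0000.
Prior odds = 40.6667/39.0000 = 1.0427, so P(S) = 1.0427/(1+1.0427) ≈ 0.51.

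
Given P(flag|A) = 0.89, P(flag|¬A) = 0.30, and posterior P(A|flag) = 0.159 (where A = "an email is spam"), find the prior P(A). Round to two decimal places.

In odds form, posterior odds = prior odds × likelihood ratio, so prior odds = posterior odds ÷ LR.
Posterior odds = 0.159/(1−0.159) = 0.1891. LR = 0.89/0.30 = 2.9667.
Prior odds = 0.1891/2.9667 = 0.0637, so P(A) = 0.0637/(1+0.0637) ≈ 0.06.

P(A) = 0.06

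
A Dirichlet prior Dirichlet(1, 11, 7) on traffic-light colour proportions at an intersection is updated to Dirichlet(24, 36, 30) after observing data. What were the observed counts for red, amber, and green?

For a Dirichlet(α) prior with multinomial counts c, the posterior is Dirichlet(α + c) componentwise.
Counts are posterior − prior componentwise: 24−1=23, 36−11=25, 30−7=23.

counts (23, 25, 23)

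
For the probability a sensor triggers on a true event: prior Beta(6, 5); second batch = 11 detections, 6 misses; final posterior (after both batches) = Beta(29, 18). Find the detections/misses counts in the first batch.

12 detections and 7 misses

Because Beta–binomial updating is additive in the counts, the combined data contributed (α_post−α_prior, β_post−β_prior) successes and failures.
Total across both batches: 29−6=23 detections, 18−5=13 misses.
Subtract the second batch: 23−11=12 detections and 13−6=7 misses.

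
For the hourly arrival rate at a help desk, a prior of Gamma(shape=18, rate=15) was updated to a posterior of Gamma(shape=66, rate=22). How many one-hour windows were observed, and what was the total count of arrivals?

A Gamma(α, β) prior (rate parametrization) on a Poisson rate with n observations summing to S gives posterior Gamma(α+S, β+n).
Matching: Σxᵢ = 66 − 18 = 48 and n = 22 − 15 = 7.

n = 7 one-hour windows with total 48 arrivals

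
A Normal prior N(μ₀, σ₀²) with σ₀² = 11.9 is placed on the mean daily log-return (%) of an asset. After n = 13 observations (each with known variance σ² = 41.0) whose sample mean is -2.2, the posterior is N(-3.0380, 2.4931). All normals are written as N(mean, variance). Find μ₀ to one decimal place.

μ₀ = -6.2

With known observation variance, the Normal–Normal posterior has precision τ_n = τ₀ + n/σ² and mean μ_n = (τ₀μ₀ + (n/σ²)x̄)/τ_n.
Here τ₀ = 1/11.9 = 0.084034 and τ_data = 13/41.0 = 0.317073, so τ_n = 0.401107.
Rearranging for μ₀: μ₀ = (μ_n·τ_n − τ_data·x̄)/τ₀ = (-3.0380·0.401107 − 0.317073·-2.2) / 0.084034 = -0.521002/0.084034 ≈ -6.2.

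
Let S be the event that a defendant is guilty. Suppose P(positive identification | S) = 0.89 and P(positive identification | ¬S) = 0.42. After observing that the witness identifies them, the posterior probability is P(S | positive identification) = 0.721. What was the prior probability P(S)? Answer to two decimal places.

Bayes' rule in odds form gives O(S|E) = O(S)·[P(E|S)/P(E|¬S)], hence O(S) = O(S|E)/LR.
Posterior odds = 0.721/(1−0.721) = 2.5842. LR = 0.89/0.42 = 2.1190.
Prior odds = 2.5842/2.1190 = 1.2195, so P(S) = 1.2195/(1+1.2195) ≈ 0.55.

P(S) = 0.55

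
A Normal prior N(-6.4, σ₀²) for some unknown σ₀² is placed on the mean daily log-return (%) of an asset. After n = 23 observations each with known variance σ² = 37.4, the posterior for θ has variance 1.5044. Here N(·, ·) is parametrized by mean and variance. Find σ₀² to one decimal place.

For the Normal–Normal model with known σ², precisions add: τ_n = τ₀ + n/σ².
So 1/σ₀² = 1/1.5044 − 23/37.4 = 0.664717 − 0.614973 = 0.049744.
Hence σ₀² = 1/0.049744 ≈ 20.1.

σ₀² = 20.1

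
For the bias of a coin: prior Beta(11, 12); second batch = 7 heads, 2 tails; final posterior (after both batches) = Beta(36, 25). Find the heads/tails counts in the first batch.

Sequential conjugate updates are equivalent to a single update on the pooled data, so total successes = posterior α − prior α and total failures = posterior β − prior β.
Total across both batches: 36−11=25 heads, 25−12=13 tails.
Subtract the second batch: 25−7=18 heads and 13−2=11 tails.

18 heads and 11 tails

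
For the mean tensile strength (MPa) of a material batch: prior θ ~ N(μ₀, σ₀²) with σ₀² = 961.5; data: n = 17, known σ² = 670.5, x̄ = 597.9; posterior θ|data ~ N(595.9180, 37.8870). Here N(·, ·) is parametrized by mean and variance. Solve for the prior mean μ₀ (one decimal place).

μ₀ = 547.6

The posterior mean is a precision-weighted average: μ_n = (τ₀μ₀ + τ_data·x̄)/(τ₀+τ_data), with τ₀=1/σ₀² and τ_data=n/σ².
Here τ₀ = 1/961.5 = 0.001040 and τ_data = 17/670.5 = 0.025354, so τ_n = 0.026394.
Rearranging for μ₀: μ₀ = (μ_n·τ_n − τ_data·x̄)/τ₀ = (595.9180·0.026394 − 0.025354·597.9) / 0.001040 = 0.569503/0.001040 ≈ 547.6.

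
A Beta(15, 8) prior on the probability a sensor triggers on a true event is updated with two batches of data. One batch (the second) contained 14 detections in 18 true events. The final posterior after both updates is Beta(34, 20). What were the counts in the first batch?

5 detections and 8 misses

Sequential conjugate updates are equivalent to a single update on the pooled data, so total successes = posterior α − prior α and total failures = posterior β − prior β.
Total across both batches: 34−15=19 detections, 20−8=12 misses.
Subtract the second batch: 19−14=5 detections and 12−4=8 misses.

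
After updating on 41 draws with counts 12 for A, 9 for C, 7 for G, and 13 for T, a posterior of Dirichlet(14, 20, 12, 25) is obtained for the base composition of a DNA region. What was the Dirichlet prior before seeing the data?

For a Dirichlet(α) prior with multinomial counts c, the posterior is Dirichlet(α + c) componentwise.
Subtract each count from the matching posterior parameter: 14−12=2, 20−9=11, 12−7=5, 25−13=12.

Dirichlet(2, 11, 5, 12)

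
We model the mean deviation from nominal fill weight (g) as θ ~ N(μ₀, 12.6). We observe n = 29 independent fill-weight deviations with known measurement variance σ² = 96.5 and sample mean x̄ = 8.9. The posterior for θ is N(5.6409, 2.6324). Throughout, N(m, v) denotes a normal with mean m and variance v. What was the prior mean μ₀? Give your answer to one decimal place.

With known observation variance, the Normal–Normal posterior has precision τ_n = τ₀ + n/σ² and mean μ_n = (τ₀μ₀ + (n/σ²)x̄)/τ_n.
Here τ₀ = 1/12.6 = 0.079365 and τ_data = 29/96.5 = 0.300518, so τ_n = 0.379883.
Rearranging for μ₀: μ₀ = (μ_n·τ_n − τ_data·x̄)/τ₀ = (5.6409·0.379883 − 0.300518·8.9) / 0.079365 = -0.531728/0.079365 ≈ -6.7.

μ₀ = -6.7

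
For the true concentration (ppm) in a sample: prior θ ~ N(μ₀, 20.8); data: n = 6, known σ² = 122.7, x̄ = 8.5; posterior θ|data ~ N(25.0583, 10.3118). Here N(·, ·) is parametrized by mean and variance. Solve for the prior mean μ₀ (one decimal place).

μ₀ = 41.9

With known observation variance, the Normal–Normal posterior has precision τ_n = τ₀ + n/σ² and mean μ_n = (τ₀μ₀ + (n/σ²)x̄)/τ_n.
Here τ₀ = 1/20.8 = 0.048077 and τ_data = 6/122.7 = 0.048900, so τ_n = 0.096977.
Rearranging for μ₀: μ₀ = (μ_n·τ_n − τ_data·x̄)/τ₀ = (25.0583·0.096977 − 0.048900·8.5) / 0.048077 = 2.014429/0.048077 ≈ 41.9.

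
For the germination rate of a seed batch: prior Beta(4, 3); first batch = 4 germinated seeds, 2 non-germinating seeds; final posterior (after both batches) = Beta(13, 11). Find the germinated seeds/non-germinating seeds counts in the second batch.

Sequential conjugate updates are equivalent to a single update on the pooled data, so total successes = posterior α − prior α and total failures = posterior β − prior β.
Total across both batches: 13−4=9 germinated seeds, 11−3=8 non-germinating seeds.
Subtract the first batch: 9−4=5 germinated seeds and 8−2=6 non-germinating seeds.

5 germinated seeds and 6 non-germinating seeds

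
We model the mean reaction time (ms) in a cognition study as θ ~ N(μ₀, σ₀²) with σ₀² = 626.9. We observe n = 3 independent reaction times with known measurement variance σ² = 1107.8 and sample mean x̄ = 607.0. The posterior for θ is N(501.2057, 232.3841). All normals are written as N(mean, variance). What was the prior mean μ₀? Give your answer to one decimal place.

The posterior mean is a precision-weighted average: μ_n = (τ₀μ₀ + τ_data·x̄)/(τ₀+τ_data), with τ₀=1/σ₀² and τ_data=n/σ².
Here τ₀ = 1/626.9 = 0.001595 and τ_data = 3/1107.8 = 0.002708, so τ_n = 0.004303.
Rearranging for μ₀: μ₀ = (μ_n·τ_n − τ_data·x̄)/τ₀ = (501.2057·0.004303 − 0.002708·607.0) / 0.001595 = 0.512932/0.001595 ≈ 321.6.

μ₀ = 321.6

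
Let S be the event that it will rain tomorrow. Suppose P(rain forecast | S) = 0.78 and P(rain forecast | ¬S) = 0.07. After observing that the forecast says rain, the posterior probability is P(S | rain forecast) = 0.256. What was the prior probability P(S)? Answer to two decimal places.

Bayes' rule in odds form gives O(S|E) = O(S)·[P(E|S)/P(E|¬S)], hence O(S) = O(S|E)/LR.
Posterior odds = 0.256/(1−0.256) = 0.3441. LR = 0.78/0.07 = 11.1429.
Prior odds = 0.3441/11.1429 = 0.0309, so P(S) = 0.0309/(1+0.0309) ≈ 0.03.

P(S) = 0.03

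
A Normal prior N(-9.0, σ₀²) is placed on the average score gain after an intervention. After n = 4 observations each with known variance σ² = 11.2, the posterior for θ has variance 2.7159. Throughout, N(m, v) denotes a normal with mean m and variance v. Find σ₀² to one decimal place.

σ₀² = 90.4

For the Normal–Normal model with known σ², precisions add: τ_n = τ₀ + n/σ².
So 1/σ₀² = 1/2.7159 − 4/11.2 = 0.368202 − 0.357143 = 0.011059.
Hence σ₀² = 1/0.011059 ≈ 90.4.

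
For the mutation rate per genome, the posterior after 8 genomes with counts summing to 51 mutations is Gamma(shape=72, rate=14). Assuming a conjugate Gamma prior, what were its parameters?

A Gamma(α, β) prior (rate parametrization) on a Poisson rate with n observations summing to S gives posterior Gamma(α+S, β+n).
So α = 72 − 51 = 21 and β = 14 − 8 = 6.

Gamma(shape=21, rate=6)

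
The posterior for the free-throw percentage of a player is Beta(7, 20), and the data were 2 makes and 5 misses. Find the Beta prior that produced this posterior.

Beta(5, 15)

Beta is conjugate to the binomial likelihood: posterior = Beta(α+s, β+f).
Subtract the data counts: 7−2=5, 20−5=15.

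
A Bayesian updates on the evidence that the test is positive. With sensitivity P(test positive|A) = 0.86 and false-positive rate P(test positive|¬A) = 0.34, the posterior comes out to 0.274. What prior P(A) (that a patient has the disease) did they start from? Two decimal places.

In odds form, posterior odds = prior odds × likelihood ratio, so prior odds = posterior odds ÷ LR.
Posterior odds = 0.274/(1−0.274) = 0.3774. LR = 0.86/0.34 = 2.5294.
Prior odds = 0.3774/2.5294 = 0.1492, so P(A) = 0.1492/(1+0.1492) ≈ 0.13.

P(A) = 0.13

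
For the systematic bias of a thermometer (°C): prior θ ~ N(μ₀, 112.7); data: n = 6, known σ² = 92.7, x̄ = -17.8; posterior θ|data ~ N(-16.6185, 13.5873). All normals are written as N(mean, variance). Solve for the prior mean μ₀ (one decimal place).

μ₀ = -8.0

The posterior mean is a precision-weighted average: μ_n = (τ₀μ₀ + τ_data·x̄)/(τ₀+τ_data), with τ₀=1/σ₀² and τ_data=n/σ².
Here τ₀ = 1/112.7 = 0.008873 and τ_data = 6/92.7 = 0.064725, so τ_n = 0.073598.
Rearranging for μ₀: μ₀ = (μ_n·τ_n − τ_data·x̄)/τ₀ = (-16.6185·0.073598 − 0.064725·-17.8) / 0.008873 = -0.070983/0.008873 ≈ -8.0.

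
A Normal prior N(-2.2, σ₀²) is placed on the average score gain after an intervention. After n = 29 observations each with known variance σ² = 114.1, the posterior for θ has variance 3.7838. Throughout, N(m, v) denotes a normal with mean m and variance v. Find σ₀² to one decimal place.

For the Normal–Normal model with known σ², precisions add: τ_n = τ₀ + n/σ².
So 1/σ₀² = 1/3.7838 − 29/114.1 = 0.264285 − 0.254163 = 0.010122.
Hence σ₀² = 1/0.010122 ≈ 98.8.

σ₀² = 98.8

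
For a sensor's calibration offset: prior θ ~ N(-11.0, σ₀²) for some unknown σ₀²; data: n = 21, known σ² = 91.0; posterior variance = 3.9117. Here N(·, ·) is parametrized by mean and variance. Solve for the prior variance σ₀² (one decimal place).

σ₀² = 40.2

Posterior precision equals prior precision plus data precision: 1/σ_n² = 1/σ₀² + n/σ².
So 1/σ₀² = 1/3.9117 − 21/91.0 = 0.255643 − 0.230769 = 0.024874.
Hence σ₀² = 1/0.024874 ≈ 40.2.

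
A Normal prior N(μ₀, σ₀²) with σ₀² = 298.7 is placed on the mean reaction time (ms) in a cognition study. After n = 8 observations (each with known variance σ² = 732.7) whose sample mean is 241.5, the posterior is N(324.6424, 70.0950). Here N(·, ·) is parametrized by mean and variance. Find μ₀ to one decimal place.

μ₀ = 595.8

With known observation variance, the Normal–Normal posterior has precision τ_n = τ₀ + n/σ² and mean μ_n = (τ₀μ₀ + (n/σ²)x̄)/τ_n.
Here τ₀ = 1/298.7 = 0.003348 and τ_data = 8/732.7 = 0.010919, so τ_n = 0.014267.
Rearranging for μ₀: μ₀ = (μ_n·τ_n − τ_data·x̄)/τ₀ = (324.6424·0.014267 − 0.010919·241.5) / 0.003348 = 1.994735/0.003348 ≈ 595.8.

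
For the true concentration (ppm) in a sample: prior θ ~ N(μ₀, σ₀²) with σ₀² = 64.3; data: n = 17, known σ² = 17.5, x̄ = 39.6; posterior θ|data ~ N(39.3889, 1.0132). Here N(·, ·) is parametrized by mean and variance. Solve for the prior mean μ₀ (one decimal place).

μ₀ = 26.2

With known observation variance, the Normal–Normal posterior has precision τ_n = τ₀ + n/σ² and mean μ_n = (τ₀μ₀ + (n/σ²)x̄)/τ_n.
Here τ₀ = 1/64.3 = 0.015552 and τ_data = 17/17.5 = 0.971429, so τ_n = 0.986981.
Rearranging for μ₀: μ₀ = (μ_n·τ_n − τ_data·x̄)/τ₀ = (39.3889·0.986981 − 0.971429·39.6) / 0.015552 = 0.407508/0.015552 ≈ 26.2.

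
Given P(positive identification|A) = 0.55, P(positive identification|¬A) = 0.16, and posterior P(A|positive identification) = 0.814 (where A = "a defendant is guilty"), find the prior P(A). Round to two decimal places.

P(A) = 0.56

Bayes' rule in odds form gives O(A|E) = O(A)·[P(E|A)/P(E|¬A)], hence O(A) = O(A|E)/LR.
Posterior odds = 0.814/(1−0.814) = 4.3763. LR = 0.55/0.16 = 3.4375.
Prior odds = 4.3763/3.4375 = 1.2731, so P(A) = 1.2731/(1+1.2731) ≈ 0.56.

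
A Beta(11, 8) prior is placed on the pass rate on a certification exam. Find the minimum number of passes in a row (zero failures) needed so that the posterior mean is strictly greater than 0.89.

After k passes and 0 failures the posterior is Beta(11+k, 8), with mean (11+k)/(11+8+k).
Set (11+k)/(19+k) > 0.89 and solve: k > (0.89·19 − 11)/(1 − 0.89) = 53.727.
The smallest integer exceeding 53.727 is 54, and checking k=54: (65)/(73) = 0.8904 > 0.89.

k = 54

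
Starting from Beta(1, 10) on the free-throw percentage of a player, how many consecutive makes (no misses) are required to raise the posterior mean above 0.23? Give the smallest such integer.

After k makes and 0 misses the posterior is Beta(1+k, 10), with mean (1+k)/(1+10+k).
Set (1+k)/(11+k) > 0.23 and solve: k > (0.23·11 − 1)/(1 − 0.23) = 1.987.
The smallest integer exceeding 1.987 is 2.

k = 2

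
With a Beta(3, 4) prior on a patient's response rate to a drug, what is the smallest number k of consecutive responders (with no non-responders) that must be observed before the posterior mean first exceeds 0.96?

k = 94

After k responders and 0 non-responders the posterior is Beta(3+k, 4), with mean (3+k)/(3+4+k).
Set (3+k)/(7+k) > 0.96 and solve: k > (0.96·7 − 3)/(1 − 0.96) = 93.000.
The smallest integer exceeding 93.000 is 94.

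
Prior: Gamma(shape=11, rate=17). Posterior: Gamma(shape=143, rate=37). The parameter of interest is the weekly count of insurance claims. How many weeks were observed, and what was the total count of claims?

n = 20 weeks with total 132 claims

Gamma–Poisson conjugacy: posterior shape = α + Σxᵢ, posterior rate = β + n.
Matching: Σxᵢ = 143 − 11 = 132 and n = 37 − 17 = 20.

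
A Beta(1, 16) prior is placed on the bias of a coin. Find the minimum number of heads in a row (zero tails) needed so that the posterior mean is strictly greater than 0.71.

k = 39

After k heads and 0 tails the posterior is Beta(1+k, 16), with mean (1+k)/(1+16+k).
Set (1+k)/(17+k) > 0.71 and solve: k > (0.71·17 − 1)/(1 − 0.71) = 38.172.
The smallest integer exceeding 38.172 is 39, and checking k=39: (40)/(56) = 0.7143 > 0.71.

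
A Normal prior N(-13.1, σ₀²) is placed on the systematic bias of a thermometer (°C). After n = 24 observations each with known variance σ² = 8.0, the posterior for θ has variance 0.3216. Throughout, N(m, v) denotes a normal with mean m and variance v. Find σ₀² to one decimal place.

σ₀² = 9.1

Posterior precision equals prior precision plus data precision: 1/σ_n² = 1/σ₀² + n/σ².
So 1/σ₀² = 1/0.3216 − 24/8.0 = 3.109453 − 3.000000 = 0.109453.
Hence σ₀² = 1/0.109453 ≈ 9.1.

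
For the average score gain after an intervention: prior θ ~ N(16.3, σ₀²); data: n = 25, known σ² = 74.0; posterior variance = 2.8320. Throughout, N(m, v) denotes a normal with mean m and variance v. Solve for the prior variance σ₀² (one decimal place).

σ₀² = 65.5

For the Normal–Normal model with known σ², precisions add: τ_n = τ₀ + n/σ².
So 1/σ₀² = 1/2.8320 − 25/74.0 = 0.353107 − 0.337838 = 0.015269.
Hence σ₀² = 1/0.015269 ≈ 65.5.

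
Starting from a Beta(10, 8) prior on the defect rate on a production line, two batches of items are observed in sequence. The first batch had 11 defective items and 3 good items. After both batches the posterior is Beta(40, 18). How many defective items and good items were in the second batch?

Sequential conjugate updates are equivalent to a single update on the pooled data, so total successes = posterior α − prior α and total failures = posterior β − prior β.
Total across both batches: 40−10=30 defective items, 18−8=10 good items.
Subtract the first batch: 30−11=19 defective items and 10−3=7 good items.

19 defective items and 7 good items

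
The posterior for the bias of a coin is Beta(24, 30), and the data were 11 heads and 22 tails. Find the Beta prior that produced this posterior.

Beta(13, 8)

A Beta(a, b) prior with s successes and f failures in binomial data gives a Beta(a+s, b+f) posterior.
So a = 24 − 11 = 13 and b = 30 − 22 = 8.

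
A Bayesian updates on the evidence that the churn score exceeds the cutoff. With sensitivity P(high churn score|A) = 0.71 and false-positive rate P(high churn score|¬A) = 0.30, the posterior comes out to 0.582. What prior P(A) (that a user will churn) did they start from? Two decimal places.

Bayes' rule in odds form gives O(A|E) = O(A)·[P(E|A)/P(E|¬A)], hence O(A) = O(A|E)/LR.
Posterior odds = 0.582/(1−0.582) = 1.3923. LR = 0.71/0.30 = 2.3667.
Prior odds = 1.3923/2.3667 = 0.5883, so P(A) = 0.5883/(1+0.5883) ≈ 0.37.

P(A) = 0.37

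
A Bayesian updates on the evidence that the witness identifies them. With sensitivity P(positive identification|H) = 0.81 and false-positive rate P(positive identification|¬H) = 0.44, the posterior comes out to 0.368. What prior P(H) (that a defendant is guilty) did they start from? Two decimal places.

P(H) = 0.24

Bayes' rule in odds form gives O(H|E) = O(H)·[P(E|H)/P(E|¬H)], hence O(H) = O(H|E)/LR.
Posterior odds = 0.368/(1−0.368) = 0.5823. LR = 0.81/0.44 = 1.8409.
Prior odds = 0.5823/1.8409 = 0.3163, so P(H) = 0.3163/(1+0.3163) ≈ 0.24.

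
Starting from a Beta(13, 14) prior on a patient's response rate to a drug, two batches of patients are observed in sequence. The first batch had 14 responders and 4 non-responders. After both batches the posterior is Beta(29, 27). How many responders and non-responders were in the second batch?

2 responders and 9 non-responders

Sequential conjugate updates are equivalent to a single update on the pooled data, so total successes = posterior α − prior α and total failures = posterior β − prior β.
Total across both batches: 29−13=16 responders, 27−14=13 non-responders.
Subtract the first batch: 16−14=2 responders and 13−4=9 non-responders.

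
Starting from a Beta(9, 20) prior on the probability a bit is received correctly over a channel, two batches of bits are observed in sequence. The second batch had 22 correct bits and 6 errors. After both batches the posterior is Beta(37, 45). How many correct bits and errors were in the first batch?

Sequential conjugate updates are equivalent to a single update on the pooled data, so total successes = posterior α − prior α and total failures = posterior β − prior β.
Total across both batches: 37−9=28 correct bits, 45−20=25 errors.
Subtract the second batch: 28−22=6 correct bits and 25−6=19 errors.

6 correct bits and 19 errors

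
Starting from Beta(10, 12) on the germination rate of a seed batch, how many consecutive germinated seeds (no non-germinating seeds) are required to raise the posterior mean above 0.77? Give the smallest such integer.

k = 31

After k germinated seeds and 0 non-germinating seeds the posterior is Beta(10+k, 12), with mean (10+k)/(10+12+k).
Set (10+k)/(22+k) > 0.77 and solve: k > (0.77·22 − 10)/(1 − 0.77) = 30.174.
The smallest integer exceeding 30.174 is 31.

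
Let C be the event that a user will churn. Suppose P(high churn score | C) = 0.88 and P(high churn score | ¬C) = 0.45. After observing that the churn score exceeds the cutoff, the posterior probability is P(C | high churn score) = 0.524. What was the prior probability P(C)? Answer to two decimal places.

In odds form, posterior odds = prior odds × likelihood ratio, so prior odds = posterior odds ÷ LR.
Posterior odds = 0.524/(1−0.524) = 1.1008. LR = 0.88/0.45 = 1.9556.
Prior odds = 1.1008/1.9556 = 0.5629, so P(C) = 0.5629/(1+0.5629) ≈ 0.36.

P(C) = 0.36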